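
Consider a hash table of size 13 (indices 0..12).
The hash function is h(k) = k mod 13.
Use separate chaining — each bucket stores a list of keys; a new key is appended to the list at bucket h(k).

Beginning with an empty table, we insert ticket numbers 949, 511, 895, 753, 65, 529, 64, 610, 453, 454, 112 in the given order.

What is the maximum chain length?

949 -> bucket 0
511 -> bucket 4
895 -> bucket 11
753 -> bucket 12
65 -> bucket 0 (collision)
529 -> bucket 9
64 -> bucket 12 (collision)
610 -> bucket 12 (collision)
453 -> bucket 11 (collision)
454 -> bucket 12 (collision)
112 -> bucket 8
Final buckets:
0: 949 -> 65
1: .
2: .
3: .
4: 511
5: .
6: .
7: .
8: 112
9: 529
10: .
11: 895 -> 453
12: 753 -> 64 -> 610 -> 454

4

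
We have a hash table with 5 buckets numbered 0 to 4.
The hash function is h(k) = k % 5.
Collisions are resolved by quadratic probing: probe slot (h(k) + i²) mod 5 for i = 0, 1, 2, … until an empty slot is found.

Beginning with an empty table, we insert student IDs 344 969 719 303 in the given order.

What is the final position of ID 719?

3

344 hashes to 4; slot 4 is free => place at 4.
969 hashes to 4; 4 taken => place at 0.
719 hashes to 4; 4,0 taken => place at 3.
303 hashes to 3; 3,4 taken => place at 2.
Table: [969, —, 303, 719, 344]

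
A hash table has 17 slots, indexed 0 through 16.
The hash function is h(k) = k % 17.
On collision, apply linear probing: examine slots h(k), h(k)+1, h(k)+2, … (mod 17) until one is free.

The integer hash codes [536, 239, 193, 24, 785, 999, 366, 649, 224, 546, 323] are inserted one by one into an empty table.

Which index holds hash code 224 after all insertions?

5

536: h=9 → slot 9
239: h=1 → slot 1
193: h=6 → slot 6
24: h=7 → slot 7
785: h=3 → slot 3
999: h=13 → slot 13
366: h=9, probe 9,10 → slot 10
649: h=3, probe 3,4 → slot 4
224: h=3, probe 3,4,5 → slot 5
546: h=2 → slot 2
323: h=0 → slot 0
Table: [323, 239, 546, 785, 649, 224, 193, 24, ∅, 536, 366, ∅, ∅, 999, ∅, ∅, ∅]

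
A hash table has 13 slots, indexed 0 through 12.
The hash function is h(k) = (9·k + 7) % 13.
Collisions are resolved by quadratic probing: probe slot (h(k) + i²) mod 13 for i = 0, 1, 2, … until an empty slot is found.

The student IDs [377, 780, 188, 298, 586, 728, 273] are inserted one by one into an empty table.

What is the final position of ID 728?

10

377: h=7 -> slot 7
780: h=7, probe 7,8 -> slot 8
188: h=9 -> slot 9
298: h=11 -> slot 11
586: h=3 -> slot 3
728: h=7, probe 7,8,11,3,10 -> slot 10
273: h=7, probe 7,8,11,3,10,6 -> slot 6
Table: [∅, ∅, ∅, 586, ∅, ∅, 273, 377, 780, 188, 728, 298, ∅]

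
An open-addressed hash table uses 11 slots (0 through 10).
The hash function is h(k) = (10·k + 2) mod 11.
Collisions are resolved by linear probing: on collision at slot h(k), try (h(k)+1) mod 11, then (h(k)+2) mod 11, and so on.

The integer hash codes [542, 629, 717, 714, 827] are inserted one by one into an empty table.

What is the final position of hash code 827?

542: h=10 -> slot 10
629: h=0 -> slot 0
717: h=0, probe 0,1 -> slot 1
714: h=3 -> slot 3
827: h=0, probe 0,1,2 -> slot 2
Table: [629, 717, 827, 714, —, —, —, —, —, —, 542]

2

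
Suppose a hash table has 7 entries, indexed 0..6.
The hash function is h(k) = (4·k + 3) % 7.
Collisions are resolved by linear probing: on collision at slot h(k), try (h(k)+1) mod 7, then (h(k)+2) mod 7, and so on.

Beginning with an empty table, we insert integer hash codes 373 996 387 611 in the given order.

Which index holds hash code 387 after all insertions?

373 hashes to 4; slot 4 is free → place at 4.
996 hashes to 4; 4 taken → place at 5.
387 hashes to 4; 4,5 taken → place at 6.
611 hashes to 4; 4,5,6 taken → place at 0.
Table: [611, -, -, -, 373, 996, 387]

6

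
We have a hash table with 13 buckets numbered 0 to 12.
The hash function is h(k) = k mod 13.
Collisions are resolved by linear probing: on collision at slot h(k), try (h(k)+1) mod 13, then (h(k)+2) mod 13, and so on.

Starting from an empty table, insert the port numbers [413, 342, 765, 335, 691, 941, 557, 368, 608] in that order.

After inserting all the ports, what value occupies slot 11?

765

Insert 413: h=10, slot 10 empty → index 10.
Insert 342: h=4, slot 4 empty → index 4.
Insert 765: h=11, slot 11 empty → index 11.
Insert 335: h=10, slots 10,11 occupied → index 12.
Insert 691: h=2, slot 2 empty → index 2.
Insert 941: h=5, slot 5 empty → index 5.
Insert 557: h=11, slots 11,12 occupied → index 0.
Insert 368: h=4, slots 4,5 occupied → index 6.
Insert 608: h=10, slots 10,11,12,0 occupied → index 1.
Table: [557, 608, 691, _, 342, 941, 368, _, _, _, 413, 765, 335]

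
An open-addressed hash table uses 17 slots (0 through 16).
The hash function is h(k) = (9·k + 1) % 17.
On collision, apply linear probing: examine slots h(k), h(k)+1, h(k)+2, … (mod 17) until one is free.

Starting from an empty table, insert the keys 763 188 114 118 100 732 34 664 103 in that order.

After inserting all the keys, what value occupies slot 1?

100

763: h=0 => slot 0
188: h=10 => slot 10
114: h=7 => slot 7
118: h=9 => slot 9
100: h=0, probe 0,1 => slot 1
732: h=10, probe 10,11 => slot 11
34: h=1, probe 1,2 => slot 2
664: h=10, probe 10,11,12 => slot 12
103: h=10, probe 10,11,12,13 => slot 13
Table: [763, 100, 34, —, —, —, —, 114, —, 118, 188, 732, 664, 103, —, —, —]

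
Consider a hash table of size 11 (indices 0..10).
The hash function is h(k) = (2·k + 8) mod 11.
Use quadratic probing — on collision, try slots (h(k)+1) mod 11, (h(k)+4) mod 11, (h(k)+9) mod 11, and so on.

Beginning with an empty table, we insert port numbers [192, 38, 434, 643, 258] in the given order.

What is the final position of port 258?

Insert 192: h=7, slot 7 empty → index 7.
Insert 38: h=7, slot 7 occupied → index 8.
Insert 434: h=7, slots 7,8 occupied → index 0.
Insert 643: h=7, slots 7,8,0 occupied → index 5.
Insert 258: h=7, slots 7,8,0,5 occupied → index 1.
Table: [434, 258, ∅, ∅, ∅, 643, ∅, 192, 38, ∅, ∅]

1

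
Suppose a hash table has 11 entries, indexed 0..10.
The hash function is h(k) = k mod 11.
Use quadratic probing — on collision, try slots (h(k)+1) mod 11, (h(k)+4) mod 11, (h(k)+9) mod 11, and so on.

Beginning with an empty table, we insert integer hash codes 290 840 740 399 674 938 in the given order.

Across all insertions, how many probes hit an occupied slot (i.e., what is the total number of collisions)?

10

290 hashes to 4; slot 4 is free -> place at 4.
840 hashes to 4; 4 taken -> place at 5.
740 hashes to 3; slot 3 is free -> place at 3.
399 hashes to 3; 3,4 taken -> place at 7.
674 hashes to 3; 3,4,7 taken -> place at 1.
938 hashes to 3; 3,4,7,1 taken -> place at 8.
Table: [∅, 674, ∅, 740, 290, 840, ∅, 399, 938, ∅, ∅]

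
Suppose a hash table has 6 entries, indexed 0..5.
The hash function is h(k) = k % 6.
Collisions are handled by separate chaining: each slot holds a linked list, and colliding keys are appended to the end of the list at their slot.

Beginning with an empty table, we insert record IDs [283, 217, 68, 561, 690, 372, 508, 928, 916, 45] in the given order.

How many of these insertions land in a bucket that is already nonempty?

5

283 → bucket 1
217 → bucket 1 (collision)
68 → bucket 2
561 → bucket 3
690 → bucket 0
372 → bucket 0 (collision)
508 → bucket 4
928 → bucket 4 (collision)
916 → bucket 4 (collision)
45 → bucket 3 (collision)
Final buckets:
0: 690 -> 372
1: 283 -> 217
2: 68
3: 561 -> 45
4: 508 -> 928 -> 916
5: _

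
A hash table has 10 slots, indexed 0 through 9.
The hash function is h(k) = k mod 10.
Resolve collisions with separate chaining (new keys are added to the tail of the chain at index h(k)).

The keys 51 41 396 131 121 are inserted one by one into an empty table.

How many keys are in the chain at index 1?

4

51 → bucket 1
41 → bucket 1 (collision)
396 → bucket 6
131 → bucket 1 (collision)
121 → bucket 1 (collision)
Final buckets:
0: —
1: 51 -> 41 -> 131 -> 121
2: —
3: —
4: —
5: —
6: 396
7: —
8: —
9: —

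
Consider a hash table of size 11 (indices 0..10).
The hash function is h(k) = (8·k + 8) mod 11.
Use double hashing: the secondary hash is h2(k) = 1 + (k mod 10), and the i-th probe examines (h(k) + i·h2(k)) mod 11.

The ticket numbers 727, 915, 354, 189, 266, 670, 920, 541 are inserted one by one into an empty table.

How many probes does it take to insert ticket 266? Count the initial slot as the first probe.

2

Insert 727: h=5, slot 5 empty -> index 5.
Insert 915: h=2, slot 2 empty -> index 2.
Insert 354: h=2, h2=5, slot 2 occupied -> index 7.
Insert 189: h=2, h2=10, slot 2 occupied -> index 1.
Insert 266: h=2, h2=7, slot 2 occupied -> index 9.
Insert 670: h=0, slot 0 empty -> index 0.
Insert 920: h=9, h2=1, slot 9 occupied -> index 10.
Insert 541: h=2, h2=2, slot 2 occupied -> index 4.
Table: [670, 189, 915, —, 541, 727, —, 354, —, 266, 920]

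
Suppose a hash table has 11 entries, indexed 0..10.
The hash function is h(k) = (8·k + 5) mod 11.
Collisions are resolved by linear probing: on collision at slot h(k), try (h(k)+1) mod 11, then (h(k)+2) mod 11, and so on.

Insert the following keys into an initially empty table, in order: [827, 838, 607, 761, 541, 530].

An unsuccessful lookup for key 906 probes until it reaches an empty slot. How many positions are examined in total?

827: h=10 -> slot 10
838: h=10, probe 10,0 -> slot 0
607: h=10, probe 10,0,1 -> slot 1
761: h=10, probe 10,0,1,2 -> slot 2
541: h=10, probe 10,0,1,2,3 -> slot 3
530: h=10, probe 10,0,1,2,3,4 -> slot 4
Table: [838, 607, 761, 541, 530, -, -, -, -, -, 827]
Lookup 906: h=4, probe 4,5 → slot 5 empty, not found.

2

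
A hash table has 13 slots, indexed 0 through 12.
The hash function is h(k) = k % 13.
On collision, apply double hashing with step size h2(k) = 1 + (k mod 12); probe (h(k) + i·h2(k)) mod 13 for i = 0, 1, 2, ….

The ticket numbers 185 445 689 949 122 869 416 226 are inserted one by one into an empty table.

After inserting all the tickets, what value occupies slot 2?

949

Insert 185: h=3, slot 3 empty => index 3.
Insert 445: h=3, h2=2, slot 3 occupied => index 5.
Insert 689: h=0, slot 0 empty => index 0.
Insert 949: h=0, h2=2, slot 0 occupied => index 2.
Insert 122: h=5, h2=3, slot 5 occupied => index 8.
Insert 869: h=11, slot 11 empty => index 11.
Insert 416: h=0, h2=9, slot 0 occupied => index 9.
Insert 226: h=5, h2=11, slots 5,3 occupied => index 1.
Table: [689, 226, 949, 185, _, 445, _, _, 122, 416, _, 869, _]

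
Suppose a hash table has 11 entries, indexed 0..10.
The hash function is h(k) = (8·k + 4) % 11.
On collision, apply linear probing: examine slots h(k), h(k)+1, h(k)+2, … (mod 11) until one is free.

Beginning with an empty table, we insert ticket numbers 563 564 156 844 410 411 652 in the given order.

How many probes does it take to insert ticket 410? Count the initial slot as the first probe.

2

563 hashes to 9; slot 9 is free => place at 9.
564 hashes to 6; slot 6 is free => place at 6.
156 hashes to 9; 9 taken => place at 10.
844 hashes to 2; slot 2 is free => place at 2.
410 hashes to 6; 6 taken => place at 7.
411 hashes to 3; slot 3 is free => place at 3.
652 hashes to 6; 6,7 taken => place at 8.
Table: [—, —, 844, 411, —, —, 564, 410, 652, 563, 156]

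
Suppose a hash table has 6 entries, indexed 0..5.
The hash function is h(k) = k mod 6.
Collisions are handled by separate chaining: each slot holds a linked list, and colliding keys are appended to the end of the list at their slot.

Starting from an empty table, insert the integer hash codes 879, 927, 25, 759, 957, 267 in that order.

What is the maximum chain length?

Insert 879: h=3, bucket 3 empty → new chain.
Insert 927: h=3, bucket 3 nonempty → append to chain.
Insert 25: h=1, bucket 1 empty → new chain.
Insert 759: h=3, bucket 3 nonempty → append to chain.
Insert 957: h=3, bucket 3 nonempty → append to chain.
Insert 267: h=3, bucket 3 nonempty → append to chain.
Final buckets:
0: ∅
1: 25
2: ∅
3: 879 -> 927 -> 759 -> 957 -> 267
4: ∅
5: ∅

5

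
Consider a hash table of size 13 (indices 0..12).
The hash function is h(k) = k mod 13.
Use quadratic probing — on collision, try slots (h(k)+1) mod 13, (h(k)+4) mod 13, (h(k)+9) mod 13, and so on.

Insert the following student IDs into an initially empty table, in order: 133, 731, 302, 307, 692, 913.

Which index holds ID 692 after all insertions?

Insert 133: h=3, slot 3 empty → index 3.
Insert 731: h=3, slot 3 occupied → index 4.
Insert 302: h=3, slots 3,4 occupied → index 7.
Insert 307: h=8, slot 8 empty → index 8.
Insert 692: h=3, slots 3,4,7 occupied → index 12.
Insert 913: h=3, slots 3,4,7,12 occupied → index 6.
Table: [., ., ., 133, 731, ., 913, 302, 307, ., ., ., 692]

12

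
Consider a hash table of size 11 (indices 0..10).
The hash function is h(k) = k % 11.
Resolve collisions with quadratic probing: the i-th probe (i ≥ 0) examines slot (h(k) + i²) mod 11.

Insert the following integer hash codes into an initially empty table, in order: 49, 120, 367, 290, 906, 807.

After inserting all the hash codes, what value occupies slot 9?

Insert 49: h=5, slot 5 empty -> index 5.
Insert 120: h=10, slot 10 empty -> index 10.
Insert 367: h=4, slot 4 empty -> index 4.
Insert 290: h=4, slots 4,5 occupied -> index 8.
Insert 906: h=4, slots 4,5,8 occupied -> index 2.
Insert 807: h=4, slots 4,5,8,2 occupied -> index 9.
Table: [-, -, 906, -, 367, 49, -, -, 290, 807, 120]

807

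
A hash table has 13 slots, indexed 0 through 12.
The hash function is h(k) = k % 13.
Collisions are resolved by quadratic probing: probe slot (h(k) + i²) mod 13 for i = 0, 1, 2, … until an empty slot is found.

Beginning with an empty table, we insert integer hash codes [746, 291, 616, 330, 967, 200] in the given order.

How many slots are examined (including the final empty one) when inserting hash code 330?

4

746 hashes to 5; slot 5 is free -> place at 5.
291 hashes to 5; 5 taken -> place at 6.
616 hashes to 5; 5,6 taken -> place at 9.
330 hashes to 5; 5,6,9 taken -> place at 1.
967 hashes to 5; 5,6,9,1 taken -> place at 8.
200 hashes to 5; 5,6,9,1,8 taken -> place at 4.
Table: [_, 330, _, _, 200, 746, 291, _, 967, 616, _, _, _]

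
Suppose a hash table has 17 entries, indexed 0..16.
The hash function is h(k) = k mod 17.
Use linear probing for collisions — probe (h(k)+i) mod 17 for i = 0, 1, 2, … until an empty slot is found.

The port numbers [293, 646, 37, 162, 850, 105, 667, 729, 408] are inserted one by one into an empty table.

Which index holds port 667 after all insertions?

6

293: h=4 -> slot 4
646: h=0 -> slot 0
37: h=3 -> slot 3
162: h=9 -> slot 9
850: h=0, probe 0,1 -> slot 1
105: h=3, probe 3,4,5 -> slot 5
667: h=4, probe 4,5,6 -> slot 6
729: h=15 -> slot 15
408: h=0, probe 0,1,2 -> slot 2
Table: [646, 850, 408, 37, 293, 105, 667, -, -, 162, -, -, -, -, -, 729, -]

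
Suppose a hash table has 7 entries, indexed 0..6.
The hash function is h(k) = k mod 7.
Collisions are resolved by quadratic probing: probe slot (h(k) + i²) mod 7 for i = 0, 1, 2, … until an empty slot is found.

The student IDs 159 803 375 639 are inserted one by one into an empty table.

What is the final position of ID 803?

6

159 hashes to 5; slot 5 is free -> place at 5.
803 hashes to 5; 5 taken -> place at 6.
375 hashes to 4; slot 4 is free -> place at 4.
639 hashes to 2; slot 2 is free -> place at 2.
Table: [., ., 639, ., 375, 159, 803]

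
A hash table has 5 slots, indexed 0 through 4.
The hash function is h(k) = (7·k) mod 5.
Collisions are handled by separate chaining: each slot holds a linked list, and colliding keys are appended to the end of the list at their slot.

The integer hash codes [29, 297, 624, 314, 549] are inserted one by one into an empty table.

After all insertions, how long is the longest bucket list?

4

29 → bucket 3
297 → bucket 4
624 → bucket 3 (collision)
314 → bucket 3 (collision)
549 → bucket 3 (collision)
Final buckets:
0: ∅
1: ∅
2: ∅
3: 29 -> 624 -> 314 -> 549
4: 297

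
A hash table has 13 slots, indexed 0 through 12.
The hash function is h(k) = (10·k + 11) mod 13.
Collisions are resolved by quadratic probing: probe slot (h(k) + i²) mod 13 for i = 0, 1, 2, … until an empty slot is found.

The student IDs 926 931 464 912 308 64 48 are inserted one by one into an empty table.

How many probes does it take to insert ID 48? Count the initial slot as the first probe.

926: h=2 → slot 2
931: h=0 → slot 0
464: h=10 → slot 10
912: h=5 → slot 5
308: h=10, probe 10,11 → slot 11
64: h=1 → slot 1
48: h=10, probe 10,11,1,6 → slot 6
Table: [931, 64, 926, _, _, 912, 48, _, _, _, 464, 308, _]

4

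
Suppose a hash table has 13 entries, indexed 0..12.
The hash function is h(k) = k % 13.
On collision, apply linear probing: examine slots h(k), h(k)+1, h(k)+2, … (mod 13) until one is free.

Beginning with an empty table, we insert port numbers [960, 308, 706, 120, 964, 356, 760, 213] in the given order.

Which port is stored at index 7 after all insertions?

Insert 960: h=11, slot 11 empty => index 11.
Insert 308: h=9, slot 9 empty => index 9.
Insert 706: h=4, slot 4 empty => index 4.
Insert 120: h=3, slot 3 empty => index 3.
Insert 964: h=2, slot 2 empty => index 2.
Insert 356: h=5, slot 5 empty => index 5.
Insert 760: h=6, slot 6 empty => index 6.
Insert 213: h=5, slots 5,6 occupied => index 7.
Table: [∅, ∅, 964, 120, 706, 356, 760, 213, ∅, 308, ∅, 960, ∅]

213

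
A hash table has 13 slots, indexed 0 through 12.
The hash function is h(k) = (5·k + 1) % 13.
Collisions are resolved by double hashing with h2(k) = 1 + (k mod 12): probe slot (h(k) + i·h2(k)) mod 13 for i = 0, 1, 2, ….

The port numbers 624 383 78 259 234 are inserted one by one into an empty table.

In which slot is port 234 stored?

2

624: h=1 → slot 1
383: h=5 → slot 5
78: h=1, h2=7, probe 1,8 → slot 8
259: h=9 → slot 9
234: h=1, h2=7, probe 1,8,2 → slot 2
Table: [-, 624, 234, -, -, 383, -, -, 78, 259, -, -, -]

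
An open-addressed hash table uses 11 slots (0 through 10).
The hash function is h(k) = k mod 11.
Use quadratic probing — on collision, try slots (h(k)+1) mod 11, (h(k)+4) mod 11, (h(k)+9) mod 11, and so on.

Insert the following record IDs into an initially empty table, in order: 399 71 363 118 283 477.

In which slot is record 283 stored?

9

399: h=3 -> slot 3
71: h=5 -> slot 5
363: h=0 -> slot 0
118: h=8 -> slot 8
283: h=8, probe 8,9 -> slot 9
477: h=4 -> slot 4
Table: [363, —, —, 399, 477, 71, —, —, 118, 283, —]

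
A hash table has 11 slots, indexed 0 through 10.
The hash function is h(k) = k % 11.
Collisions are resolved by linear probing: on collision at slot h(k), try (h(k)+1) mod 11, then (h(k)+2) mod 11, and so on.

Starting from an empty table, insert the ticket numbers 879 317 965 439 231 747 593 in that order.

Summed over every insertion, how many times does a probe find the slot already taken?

879: h=10 -> slot 10
317: h=9 -> slot 9
965: h=8 -> slot 8
439: h=10, probe 10,0 -> slot 0
231: h=0, probe 0,1 -> slot 1
747: h=10, probe 10,0,1,2 -> slot 2
593: h=10, probe 10,0,1,2,3 -> slot 3
Table: [439, 231, 747, 593, —, —, —, —, 965, 317, 879]

9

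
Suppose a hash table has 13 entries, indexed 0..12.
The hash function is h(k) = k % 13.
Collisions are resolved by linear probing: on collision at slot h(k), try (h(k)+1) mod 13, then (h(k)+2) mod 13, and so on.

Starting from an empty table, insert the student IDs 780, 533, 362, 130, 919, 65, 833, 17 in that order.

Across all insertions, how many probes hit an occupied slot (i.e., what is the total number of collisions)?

10

780: h=0 → slot 0
533: h=0, probe 0,1 → slot 1
362: h=11 → slot 11
130: h=0, probe 0,1,2 → slot 2
919: h=9 → slot 9
65: h=0, probe 0,1,2,3 → slot 3
833: h=1, probe 1,2,3,4 → slot 4
17: h=4, probe 4,5 → slot 5
Table: [780, 533, 130, 65, 833, 17, ., ., ., 919, ., 362, .]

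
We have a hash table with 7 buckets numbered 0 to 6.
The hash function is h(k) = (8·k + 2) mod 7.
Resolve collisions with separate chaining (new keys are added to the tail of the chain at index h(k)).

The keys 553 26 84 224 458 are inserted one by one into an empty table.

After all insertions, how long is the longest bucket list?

3

Insert 553: h=2, bucket 2 empty -> new chain.
Insert 26: h=0, bucket 0 empty -> new chain.
Insert 84: h=2, bucket 2 nonempty -> append to chain.
Insert 224: h=2, bucket 2 nonempty -> append to chain.
Insert 458: h=5, bucket 5 empty -> new chain.
Final buckets:
0: 26
1: ∅
2: 553 -> 84 -> 224
3: ∅
4: ∅
5: 458
6: ∅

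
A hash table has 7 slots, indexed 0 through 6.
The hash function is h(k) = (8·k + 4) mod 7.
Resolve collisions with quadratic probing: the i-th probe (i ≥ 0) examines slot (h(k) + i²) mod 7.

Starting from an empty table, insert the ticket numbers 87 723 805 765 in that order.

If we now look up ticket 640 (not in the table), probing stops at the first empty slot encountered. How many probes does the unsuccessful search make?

2

87: h=0 => slot 0
723: h=6 => slot 6
805: h=4 => slot 4
765: h=6, probe 6,0,3 => slot 3
Table: [87, -, -, 765, 805, -, 723]
Lookup 640: h=0, probe 0,1 → slot 1 empty, not found.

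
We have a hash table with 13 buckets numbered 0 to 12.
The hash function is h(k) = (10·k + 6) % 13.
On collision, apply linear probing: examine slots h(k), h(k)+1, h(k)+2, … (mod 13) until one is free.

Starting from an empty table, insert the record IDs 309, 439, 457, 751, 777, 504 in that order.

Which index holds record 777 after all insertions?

Insert 309: h=2, slot 2 empty -> index 2.
Insert 439: h=2, slot 2 occupied -> index 3.
Insert 457: h=0, slot 0 empty -> index 0.
Insert 751: h=2, slots 2,3 occupied -> index 4.
Insert 777: h=2, slots 2,3,4 occupied -> index 5.
Insert 504: h=2, slots 2,3,4,5 occupied -> index 6.
Table: [457, _, 309, 439, 751, 777, 504, _, _, _, _, _, _]

5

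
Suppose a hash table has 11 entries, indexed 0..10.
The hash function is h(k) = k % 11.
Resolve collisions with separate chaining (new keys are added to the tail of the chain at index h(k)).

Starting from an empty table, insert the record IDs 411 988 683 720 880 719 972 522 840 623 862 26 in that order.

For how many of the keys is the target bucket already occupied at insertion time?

Insert 411: h=4, bucket 4 empty -> new chain.
Insert 988: h=9, bucket 9 empty -> new chain.
Insert 683: h=1, bucket 1 empty -> new chain.
Insert 720: h=5, bucket 5 empty -> new chain.
Insert 880: h=0, bucket 0 empty -> new chain.
Insert 719: h=4, bucket 4 nonempty -> append to chain.
Insert 972: h=4, bucket 4 nonempty -> append to chain.
Insert 522: h=5, bucket 5 nonempty -> append to chain.
Insert 840: h=4, bucket 4 nonempty -> append to chain.
Insert 623: h=7, bucket 7 empty -> new chain.
Insert 862: h=4, bucket 4 nonempty -> append to chain.
Insert 26: h=4, bucket 4 nonempty -> append to chain.
Final buckets:
0: 880
1: 683
2: .
3: .
4: 411 -> 719 -> 972 -> 840 -> 862 -> 26
5: 720 -> 522
6: .
7: 623
8: .
9: 988
10: .

6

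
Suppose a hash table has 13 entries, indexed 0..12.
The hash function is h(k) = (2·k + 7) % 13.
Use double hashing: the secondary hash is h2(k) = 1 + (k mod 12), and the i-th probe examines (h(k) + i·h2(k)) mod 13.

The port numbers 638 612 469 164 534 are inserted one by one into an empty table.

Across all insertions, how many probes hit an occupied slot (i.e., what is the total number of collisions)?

4

Insert 638: h=9, slot 9 empty → index 9.
Insert 612: h=9, h2=1, slot 9 occupied → index 10.
Insert 469: h=9, h2=2, slot 9 occupied → index 11.
Insert 164: h=10, h2=9, slot 10 occupied → index 6.
Insert 534: h=9, h2=7, slot 9 occupied → index 3.
Table: [—, —, —, 534, —, —, 164, —, —, 638, 612, 469, —]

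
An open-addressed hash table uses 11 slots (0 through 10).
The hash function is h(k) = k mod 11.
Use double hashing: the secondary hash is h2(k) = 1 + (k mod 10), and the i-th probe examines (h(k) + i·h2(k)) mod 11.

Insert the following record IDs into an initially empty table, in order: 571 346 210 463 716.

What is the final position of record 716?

8

571: h=10 -> slot 10
346: h=5 -> slot 5
210: h=1 -> slot 1
463: h=1, h2=4, probe 1,5,9 -> slot 9
716: h=1, h2=7, probe 1,8 -> slot 8
Table: [—, 210, —, —, —, 346, —, —, 716, 463, 571]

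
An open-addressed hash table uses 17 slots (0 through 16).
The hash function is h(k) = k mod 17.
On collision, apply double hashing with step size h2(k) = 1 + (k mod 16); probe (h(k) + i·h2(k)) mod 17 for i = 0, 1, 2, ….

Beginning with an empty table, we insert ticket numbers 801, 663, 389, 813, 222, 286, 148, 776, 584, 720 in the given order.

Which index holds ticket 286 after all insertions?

12

801: h=2 -> slot 2
663: h=0 -> slot 0
389: h=15 -> slot 15
813: h=14 -> slot 14
222: h=1 -> slot 1
286: h=14, h2=15, probe 14,12 -> slot 12
148: h=12, h2=5, probe 12,0,5 -> slot 5
776: h=11 -> slot 11
584: h=6 -> slot 6
720: h=6, h2=1, probe 6,7 -> slot 7
Table: [663, 222, 801, _, _, 148, 584, 720, _, _, _, 776, 286, _, 813, 389, _]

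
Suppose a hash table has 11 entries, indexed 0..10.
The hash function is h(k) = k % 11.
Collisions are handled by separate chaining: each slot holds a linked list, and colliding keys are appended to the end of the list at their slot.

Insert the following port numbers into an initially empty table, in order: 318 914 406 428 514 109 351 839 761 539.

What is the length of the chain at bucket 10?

5

Insert 318: h=10, bucket 10 empty -> new chain.
Insert 914: h=1, bucket 1 empty -> new chain.
Insert 406: h=10, bucket 10 nonempty -> append to chain.
Insert 428: h=10, bucket 10 nonempty -> append to chain.
Insert 514: h=8, bucket 8 empty -> new chain.
Insert 109: h=10, bucket 10 nonempty -> append to chain.
Insert 351: h=10, bucket 10 nonempty -> append to chain.
Insert 839: h=3, bucket 3 empty -> new chain.
Insert 761: h=2, bucket 2 empty -> new chain.
Insert 539: h=0, bucket 0 empty -> new chain.
Final buckets:
0: 539
1: 914
2: 761
3: 839
4: _
5: _
6: _
7: _
8: 514
9: _
10: 318 -> 406 -> 428 -> 109 -> 351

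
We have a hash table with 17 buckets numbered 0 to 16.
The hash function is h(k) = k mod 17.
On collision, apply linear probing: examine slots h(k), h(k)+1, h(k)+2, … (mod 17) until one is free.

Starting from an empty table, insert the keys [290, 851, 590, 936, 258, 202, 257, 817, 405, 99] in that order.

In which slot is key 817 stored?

6

290 hashes to 1; slot 1 is free => place at 1.
851 hashes to 1; 1 taken => place at 2.
590 hashes to 12; slot 12 is free => place at 12.
936 hashes to 1; 1,2 taken => place at 3.
258 hashes to 3; 3 taken => place at 4.
202 hashes to 15; slot 15 is free => place at 15.
257 hashes to 2; 2,3,4 taken => place at 5.
817 hashes to 1; 1,2,3,4,5 taken => place at 6.
405 hashes to 14; slot 14 is free => place at 14.
99 hashes to 14; 14,15 taken => place at 16.
Table: [—, 290, 851, 936, 258, 257, 817, —, —, —, —, —, 590, —, 405, 202, 99]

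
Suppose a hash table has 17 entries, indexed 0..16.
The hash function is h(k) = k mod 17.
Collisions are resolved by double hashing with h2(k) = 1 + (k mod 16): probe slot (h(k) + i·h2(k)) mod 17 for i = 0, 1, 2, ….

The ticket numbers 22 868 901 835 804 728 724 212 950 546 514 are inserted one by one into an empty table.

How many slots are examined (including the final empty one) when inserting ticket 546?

Insert 22: h=5, slot 5 empty -> index 5.
Insert 868: h=1, slot 1 empty -> index 1.
Insert 901: h=0, slot 0 empty -> index 0.
Insert 835: h=2, slot 2 empty -> index 2.
Insert 804: h=5, h2=5, slot 5 occupied -> index 10.
Insert 728: h=14, slot 14 empty -> index 14.
Insert 724: h=10, h2=5, slot 10 occupied -> index 15.
Insert 212: h=8, slot 8 empty -> index 8.
Insert 950: h=15, h2=7, slots 15,5 occupied -> index 12.
Insert 546: h=2, h2=3, slots 2,5,8 occupied -> index 11.
Insert 514: h=4, slot 4 empty -> index 4.
Table: [901, 868, 835, —, 514, 22, —, —, 212, —, 804, 546, 950, —, 728, 724, —]

4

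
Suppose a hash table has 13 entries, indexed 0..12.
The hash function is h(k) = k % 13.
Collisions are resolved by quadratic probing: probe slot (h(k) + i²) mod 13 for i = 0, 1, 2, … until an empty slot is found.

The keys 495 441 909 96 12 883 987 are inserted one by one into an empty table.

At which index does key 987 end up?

2

495 hashes to 1; slot 1 is free -> place at 1.
441 hashes to 12; slot 12 is free -> place at 12.
909 hashes to 12; 12 taken -> place at 0.
96 hashes to 5; slot 5 is free -> place at 5.
12 hashes to 12; 12,0 taken -> place at 3.
883 hashes to 12; 12,0,3 taken -> place at 8.
987 hashes to 12; 12,0,3,8 taken -> place at 2.
Table: [909, 495, 987, 12, —, 96, —, —, 883, —, —, —, 441]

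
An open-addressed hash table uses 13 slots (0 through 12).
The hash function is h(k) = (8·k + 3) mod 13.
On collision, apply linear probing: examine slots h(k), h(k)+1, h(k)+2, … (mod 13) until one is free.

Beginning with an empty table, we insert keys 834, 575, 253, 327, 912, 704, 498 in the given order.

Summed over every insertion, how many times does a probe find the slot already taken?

Insert 834: h=6, slot 6 empty => index 6.
Insert 575: h=1, slot 1 empty => index 1.
Insert 253: h=12, slot 12 empty => index 12.
Insert 327: h=6, slot 6 occupied => index 7.
Insert 912: h=6, slots 6,7 occupied => index 8.
Insert 704: h=6, slots 6,7,8 occupied => index 9.
Insert 498: h=9, slot 9 occupied => index 10.
Table: [∅, 575, ∅, ∅, ∅, ∅, 834, 327, 912, 704, 498, ∅, 253]

7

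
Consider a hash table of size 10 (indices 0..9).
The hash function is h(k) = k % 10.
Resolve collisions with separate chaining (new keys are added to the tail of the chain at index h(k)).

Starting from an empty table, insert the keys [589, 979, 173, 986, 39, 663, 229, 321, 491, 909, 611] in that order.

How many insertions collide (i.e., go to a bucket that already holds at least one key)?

7

589 → bucket 9
979 → bucket 9 (collision)
173 → bucket 3
986 → bucket 6
39 → bucket 9 (collision)
663 → bucket 3 (collision)
229 → bucket 9 (collision)
321 → bucket 1
491 → bucket 1 (collision)
909 → bucket 9 (collision)
611 → bucket 1 (collision)
Final buckets:
0: —
1: 321 -> 491 -> 611
2: —
3: 173 -> 663
4: —
5: —
6: 986
7: —
8: —
9: 589 -> 979 -> 39 -> 229 -> 909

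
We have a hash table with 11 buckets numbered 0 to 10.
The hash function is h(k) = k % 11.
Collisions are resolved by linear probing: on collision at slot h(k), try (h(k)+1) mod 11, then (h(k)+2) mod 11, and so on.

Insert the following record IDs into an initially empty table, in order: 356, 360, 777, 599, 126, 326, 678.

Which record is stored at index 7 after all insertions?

777

Insert 356: h=4, slot 4 empty → index 4.
Insert 360: h=8, slot 8 empty → index 8.
Insert 777: h=7, slot 7 empty → index 7.
Insert 599: h=5, slot 5 empty → index 5.
Insert 126: h=5, slot 5 occupied → index 6.
Insert 326: h=7, slots 7,8 occupied → index 9.
Insert 678: h=7, slots 7,8,9 occupied → index 10.
Table: [-, -, -, -, 356, 599, 126, 777, 360, 326, 678]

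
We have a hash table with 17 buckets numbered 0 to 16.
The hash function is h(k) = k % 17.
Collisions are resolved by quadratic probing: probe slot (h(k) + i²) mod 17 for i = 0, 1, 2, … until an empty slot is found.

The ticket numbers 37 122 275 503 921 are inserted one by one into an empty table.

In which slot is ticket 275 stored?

7

37: h=3 → slot 3
122: h=3, probe 3,4 → slot 4
275: h=3, probe 3,4,7 → slot 7
503: h=10 → slot 10
921: h=3, probe 3,4,7,12 → slot 12
Table: [., ., ., 37, 122, ., ., 275, ., ., 503, ., 921, ., ., ., .]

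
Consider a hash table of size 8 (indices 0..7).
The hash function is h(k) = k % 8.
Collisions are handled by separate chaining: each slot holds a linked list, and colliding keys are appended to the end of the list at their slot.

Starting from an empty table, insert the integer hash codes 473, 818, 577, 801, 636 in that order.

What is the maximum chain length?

3

Insert 473: h=1, bucket 1 empty → new chain.
Insert 818: h=2, bucket 2 empty → new chain.
Insert 577: h=1, bucket 1 nonempty → append to chain.
Insert 801: h=1, bucket 1 nonempty → append to chain.
Insert 636: h=4, bucket 4 empty → new chain.
Final buckets:
0: -
1: 473 -> 577 -> 801
2: 818
3: -
4: 636
5: -
6: -
7: -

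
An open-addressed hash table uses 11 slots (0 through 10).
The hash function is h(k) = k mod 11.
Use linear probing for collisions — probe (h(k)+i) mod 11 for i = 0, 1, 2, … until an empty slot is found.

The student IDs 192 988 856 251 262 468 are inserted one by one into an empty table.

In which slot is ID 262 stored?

1

192 hashes to 5; slot 5 is free => place at 5.
988 hashes to 9; slot 9 is free => place at 9.
856 hashes to 9; 9 taken => place at 10.
251 hashes to 9; 9,10 taken => place at 0.
262 hashes to 9; 9,10,0 taken => place at 1.
468 hashes to 6; slot 6 is free => place at 6.
Table: [251, 262, -, -, -, 192, 468, -, -, 988, 856]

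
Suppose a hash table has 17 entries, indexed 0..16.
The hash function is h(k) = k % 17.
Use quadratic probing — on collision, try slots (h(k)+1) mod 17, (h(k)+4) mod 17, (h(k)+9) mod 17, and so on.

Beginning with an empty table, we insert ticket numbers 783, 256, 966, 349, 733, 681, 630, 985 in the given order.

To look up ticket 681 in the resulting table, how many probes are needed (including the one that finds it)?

783: h=1 -> slot 1
256: h=1, probe 1,2 -> slot 2
966: h=14 -> slot 14
349: h=9 -> slot 9
733: h=2, probe 2,3 -> slot 3
681: h=1, probe 1,2,5 -> slot 5
630: h=1, probe 1,2,5,10 -> slot 10
985: h=16 -> slot 16
Table: [_, 783, 256, 733, _, 681, _, _, _, 349, 630, _, _, _, 966, _, 985]
Lookup 681: h=1, probe 1,2,5 → found at 5.

3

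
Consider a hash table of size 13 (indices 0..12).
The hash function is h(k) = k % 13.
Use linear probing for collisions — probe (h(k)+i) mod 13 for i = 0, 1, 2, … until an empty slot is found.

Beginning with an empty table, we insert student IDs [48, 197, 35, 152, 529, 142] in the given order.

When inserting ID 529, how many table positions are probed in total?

4

48 hashes to 9; slot 9 is free => place at 9.
197 hashes to 2; slot 2 is free => place at 2.
35 hashes to 9; 9 taken => place at 10.
152 hashes to 9; 9,10 taken => place at 11.
529 hashes to 9; 9,10,11 taken => place at 12.
142 hashes to 12; 12 taken => place at 0.
Table: [142, -, 197, -, -, -, -, -, -, 48, 35, 152, 529]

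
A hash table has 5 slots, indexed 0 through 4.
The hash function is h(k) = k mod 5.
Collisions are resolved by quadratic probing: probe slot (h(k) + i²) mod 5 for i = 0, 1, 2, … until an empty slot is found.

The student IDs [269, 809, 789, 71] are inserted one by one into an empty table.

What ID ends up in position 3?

269 hashes to 4; slot 4 is free => place at 4.
809 hashes to 4; 4 taken => place at 0.
789 hashes to 4; 4,0 taken => place at 3.
71 hashes to 1; slot 1 is free => place at 1.
Table: [809, 71, ., 789, 269]

789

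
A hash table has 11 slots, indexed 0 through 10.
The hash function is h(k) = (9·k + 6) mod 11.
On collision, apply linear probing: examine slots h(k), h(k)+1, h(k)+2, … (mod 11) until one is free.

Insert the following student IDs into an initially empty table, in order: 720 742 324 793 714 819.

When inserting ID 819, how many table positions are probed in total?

720: h=7 => slot 7
742: h=7, probe 7,8 => slot 8
324: h=7, probe 7,8,9 => slot 9
793: h=4 => slot 4
714: h=8, probe 8,9,10 => slot 10
819: h=7, probe 7,8,9,10,0 => slot 0
Table: [819, ., ., ., 793, ., ., 720, 742, 324, 714]

5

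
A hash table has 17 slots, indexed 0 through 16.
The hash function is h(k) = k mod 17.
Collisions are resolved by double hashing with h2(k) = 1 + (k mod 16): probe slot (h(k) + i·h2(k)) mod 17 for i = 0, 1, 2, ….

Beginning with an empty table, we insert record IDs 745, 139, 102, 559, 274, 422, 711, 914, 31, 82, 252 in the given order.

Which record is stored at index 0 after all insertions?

102

745: h=14 -> slot 14
139: h=3 -> slot 3
102: h=0 -> slot 0
559: h=15 -> slot 15
274: h=2 -> slot 2
422: h=14, h2=7, probe 14,4 -> slot 4
711: h=14, h2=8, probe 14,5 -> slot 5
914: h=13 -> slot 13
31: h=14, h2=16, probe 14,13,12 -> slot 12
82: h=14, h2=3, probe 14,0,3,6 -> slot 6
252: h=14, h2=13, probe 14,10 -> slot 10
Table: [102, ∅, 274, 139, 422, 711, 82, ∅, ∅, ∅, 252, ∅, 31, 914, 745, 559, ∅]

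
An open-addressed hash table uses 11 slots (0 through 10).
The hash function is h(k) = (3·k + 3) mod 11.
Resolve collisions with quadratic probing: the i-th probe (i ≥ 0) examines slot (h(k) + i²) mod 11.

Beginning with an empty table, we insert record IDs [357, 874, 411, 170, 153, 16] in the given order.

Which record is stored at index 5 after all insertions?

357 hashes to 7; slot 7 is free => place at 7.
874 hashes to 7; 7 taken => place at 8.
411 hashes to 4; slot 4 is free => place at 4.
170 hashes to 7; 7,8 taken => place at 0.
153 hashes to 0; 0 taken => place at 1.
16 hashes to 7; 7,8,0 taken => place at 5.
Table: [170, 153, ∅, ∅, 411, 16, ∅, 357, 874, ∅, ∅]

16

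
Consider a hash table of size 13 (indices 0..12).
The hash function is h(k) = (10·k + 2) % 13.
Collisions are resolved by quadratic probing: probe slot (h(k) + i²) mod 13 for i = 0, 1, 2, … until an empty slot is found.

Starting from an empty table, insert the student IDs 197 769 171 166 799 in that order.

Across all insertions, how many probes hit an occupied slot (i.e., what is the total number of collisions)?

Insert 197: h=9, slot 9 empty → index 9.
Insert 769: h=9, slot 9 occupied → index 10.
Insert 171: h=9, slots 9,10 occupied → index 0.
Insert 166: h=11, slot 11 empty → index 11.
Insert 799: h=10, slots 10,11 occupied → index 1.
Table: [171, 799, ., ., ., ., ., ., ., 197, 769, 166, .]

5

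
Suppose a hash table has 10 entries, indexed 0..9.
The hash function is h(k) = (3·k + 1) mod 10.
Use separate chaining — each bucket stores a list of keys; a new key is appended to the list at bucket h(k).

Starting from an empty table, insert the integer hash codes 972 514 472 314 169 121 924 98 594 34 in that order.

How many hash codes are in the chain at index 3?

972 -> bucket 7
514 -> bucket 3
472 -> bucket 7 (collision)
314 -> bucket 3 (collision)
169 -> bucket 8
121 -> bucket 4
924 -> bucket 3 (collision)
98 -> bucket 5
594 -> bucket 3 (collision)
34 -> bucket 3 (collision)
Final buckets:
0: _
1: _
2: _
3: 514 -> 314 -> 924 -> 594 -> 34
4: 121
5: 98
6: _
7: 972 -> 472
8: 169
9: _

5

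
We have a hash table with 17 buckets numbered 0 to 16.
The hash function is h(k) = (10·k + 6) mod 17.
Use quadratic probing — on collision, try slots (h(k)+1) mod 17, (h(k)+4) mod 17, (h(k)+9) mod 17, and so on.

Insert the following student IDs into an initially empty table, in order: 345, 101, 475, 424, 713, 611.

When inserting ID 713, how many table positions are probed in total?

5

345: h=5 -> slot 5
101: h=13 -> slot 13
475: h=13, probe 13,14 -> slot 14
424: h=13, probe 13,14,0 -> slot 0
713: h=13, probe 13,14,0,5,12 -> slot 12
611: h=13, probe 13,14,0,5,12,4 -> slot 4
Table: [424, _, _, _, 611, 345, _, _, _, _, _, _, 713, 101, 475, _, _]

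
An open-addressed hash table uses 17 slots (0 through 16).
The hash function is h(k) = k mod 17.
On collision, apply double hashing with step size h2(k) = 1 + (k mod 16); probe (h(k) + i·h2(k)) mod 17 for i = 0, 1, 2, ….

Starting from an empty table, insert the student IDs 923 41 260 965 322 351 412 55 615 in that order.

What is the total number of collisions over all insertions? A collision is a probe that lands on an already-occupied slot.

2

Insert 923: h=5, slot 5 empty -> index 5.
Insert 41: h=7, slot 7 empty -> index 7.
Insert 260: h=5, h2=5, slot 5 occupied -> index 10.
Insert 965: h=13, slot 13 empty -> index 13.
Insert 322: h=16, slot 16 empty -> index 16.
Insert 351: h=11, slot 11 empty -> index 11.
Insert 412: h=4, slot 4 empty -> index 4.
Insert 55: h=4, h2=8, slot 4 occupied -> index 12.
Insert 615: h=3, slot 3 empty -> index 3.
Table: [_, _, _, 615, 412, 923, _, 41, _, _, 260, 351, 55, 965, _, _, 322]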